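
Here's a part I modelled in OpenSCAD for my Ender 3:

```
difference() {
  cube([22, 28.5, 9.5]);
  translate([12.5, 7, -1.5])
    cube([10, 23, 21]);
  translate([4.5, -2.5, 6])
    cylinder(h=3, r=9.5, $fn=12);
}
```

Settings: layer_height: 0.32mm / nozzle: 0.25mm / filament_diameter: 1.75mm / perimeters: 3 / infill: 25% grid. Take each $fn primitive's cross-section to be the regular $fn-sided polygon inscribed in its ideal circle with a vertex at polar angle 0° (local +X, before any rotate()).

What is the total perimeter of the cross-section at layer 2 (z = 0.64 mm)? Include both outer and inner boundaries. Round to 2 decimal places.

101.00 mm

At z = 0.64 mm: the cube is present — its section is the full 22×28.5 rectangle (perimeter 101.00 mm); the cube at (12.5, 7) (footprint 10×23) is included at this height (perimeter 66.00 mm); the cylinder at (4.5, -2.5) is not intersected at this z (z outside [6, 9]); After the difference (first − rest): starting from the 22×28.5 cube, the 10×23 cube at (12.5, 7) partially overlaps it — only the 204.25 mm² overlap (of its 230.00 mm²) is removed, clipping the outline — boundary = 101.00 mm. Overall, the cross-section is a single solid region. Total boundary length (outer) = 101.00 mm.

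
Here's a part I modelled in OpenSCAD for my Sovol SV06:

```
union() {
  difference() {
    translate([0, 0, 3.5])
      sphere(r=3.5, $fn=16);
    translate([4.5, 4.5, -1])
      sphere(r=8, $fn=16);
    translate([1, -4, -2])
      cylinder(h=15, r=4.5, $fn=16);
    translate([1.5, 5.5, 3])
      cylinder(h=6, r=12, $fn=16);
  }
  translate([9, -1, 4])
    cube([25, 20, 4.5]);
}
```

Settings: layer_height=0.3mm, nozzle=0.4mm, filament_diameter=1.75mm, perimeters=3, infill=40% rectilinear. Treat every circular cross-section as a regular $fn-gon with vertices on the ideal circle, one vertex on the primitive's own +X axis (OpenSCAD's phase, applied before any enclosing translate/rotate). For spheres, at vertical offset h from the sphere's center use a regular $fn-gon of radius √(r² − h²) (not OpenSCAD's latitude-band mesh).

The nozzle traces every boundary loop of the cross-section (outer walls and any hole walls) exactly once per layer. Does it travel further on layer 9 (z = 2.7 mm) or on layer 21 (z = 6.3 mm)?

layer 21 (z = 6.3 mm)

Layer 9 (z = 2.7): the r=3.5 sphere contributes a regular 16-gon of circumradius √(3.5²−0.8²) = 3.407 (perimeter = 2·16·3.407·sin(180°/16) = 21.27 mm); the r=8 sphere at (4.5, 4.5) contributes a regular 16-gon of circumradius √(8²−3.7²) = 7.093 (perimeter = 2·16·7.093·sin(180°/16) = 44.28 mm); the r=4.5 cylinder at (1, -4) gives a regular 16-gon of circumradius 4.5 (constant along its height) (perimeter = 2·16·4.500·sin(180°/16) = 28.09 mm); the cylinder at (1.5, 5.5) is not intersected at this z (z outside [3, 9]); Taking the first minus the rest: starting from the r=3.5 sphere, the r=8 sphere at (4.5, 4.5) partially overlaps it — only the 20.22 mm² overlap (of its 154.02 mm²) is removed, clipping the outline; the r=4.5 cylinder at (1, -4) partially overlaps it — only the 9.88 mm² overlap (of its 61.99 mm²) is removed, clipping the outline — boundary = 10.40 mm; the cube at (9, -1) does not reach this height (z outside [4, 8.5]); Taking the union: only that combined region is present, so the union is just that shape — boundary = 10.40 mm. So its perimeter = 10.40 mm. Layer 21 (z = 6.3): the r=3.5 sphere slices to a regular 16-gon of circumradius 2.100 (√(r²−h²) with h=2.8 from center) (perimeter = 2·16·2.100·sin(180°/16) = 13.11 mm); the r=8 sphere at (4.5, 4.5) contributes a regular 16-gon of circumradius √(8²−7.3²) = 3.273 (perimeter = 2·16·3.273·sin(180°/16) = 20.43 mm); the r=4.5 cylinder at (1, -4) gives a regular 16-gon of circumradius 4.5 (constant along its height) (perimeter = 2·16·4.500·sin(180°/16) = 28.09 mm); the r=12 cylinder at (1.5, 5.5) contributes a regular 16-gon of circumradius 12 (perimeter = 2·16·12.000·sin(180°/16) = 74.91 mm); After the difference (first − rest): starting from the r=3.5 sphere, the r=8 sphere at (4.5, 4.5) misses the remaining region (no effect); the r=4.5 cylinder at (1, -4) partially overlaps it — only the 7.37 mm² overlap (of its 61.99 mm²) is removed, clipping the outline; the r=12 cylinder at (1.5, 5.5) covers all of what remains (removes everything) — nothing remains; the cube at (9, -1) (footprint 25×20) is included at this height (perimeter 90.00 mm); Merging all regions: only the 25×20 cube at (9, -1) is present, so the union is just that shape — boundary = 90.00 mm. So its perimeter = 90.00 mm. Layer 21 is larger (90.00 vs 10.40 mm).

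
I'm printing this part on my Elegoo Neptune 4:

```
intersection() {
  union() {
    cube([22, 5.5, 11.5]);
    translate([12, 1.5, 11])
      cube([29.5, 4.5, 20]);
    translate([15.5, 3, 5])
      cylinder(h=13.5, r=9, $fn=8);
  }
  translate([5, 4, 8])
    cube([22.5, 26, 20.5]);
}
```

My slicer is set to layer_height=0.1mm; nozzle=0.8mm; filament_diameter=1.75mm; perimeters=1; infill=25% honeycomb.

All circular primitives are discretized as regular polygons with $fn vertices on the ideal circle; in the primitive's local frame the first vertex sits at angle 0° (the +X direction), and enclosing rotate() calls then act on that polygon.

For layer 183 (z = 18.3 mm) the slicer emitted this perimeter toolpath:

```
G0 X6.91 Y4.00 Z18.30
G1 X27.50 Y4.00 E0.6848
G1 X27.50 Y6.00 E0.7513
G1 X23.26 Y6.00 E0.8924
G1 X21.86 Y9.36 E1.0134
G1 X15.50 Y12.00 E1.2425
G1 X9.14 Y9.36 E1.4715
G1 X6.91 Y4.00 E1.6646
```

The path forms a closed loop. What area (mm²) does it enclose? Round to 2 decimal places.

Apply the shoelace formula to the sequence of (X, Y) vertices; enclosed area = 104.58 mm².

104.58 mm²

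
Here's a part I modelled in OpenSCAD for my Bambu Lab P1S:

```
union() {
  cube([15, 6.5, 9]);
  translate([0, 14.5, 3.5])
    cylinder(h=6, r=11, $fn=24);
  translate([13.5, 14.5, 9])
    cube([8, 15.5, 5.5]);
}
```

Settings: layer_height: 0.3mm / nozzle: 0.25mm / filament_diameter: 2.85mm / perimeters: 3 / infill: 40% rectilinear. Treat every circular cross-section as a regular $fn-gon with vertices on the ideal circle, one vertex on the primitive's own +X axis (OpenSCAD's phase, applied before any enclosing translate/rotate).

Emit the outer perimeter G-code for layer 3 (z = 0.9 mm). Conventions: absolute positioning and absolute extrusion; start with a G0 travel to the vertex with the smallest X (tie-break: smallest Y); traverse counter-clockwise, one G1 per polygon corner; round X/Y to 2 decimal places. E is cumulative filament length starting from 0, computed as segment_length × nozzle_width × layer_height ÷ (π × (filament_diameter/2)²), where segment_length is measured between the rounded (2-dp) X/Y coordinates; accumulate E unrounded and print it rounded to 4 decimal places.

G0 X0.00 Y0.00 Z0.90
G1 X15.00 Y0.00 E0.1763
G1 X15.00 Y6.50 E0.2528
G1 X0.00 Y6.50 E0.4291
G1 X0.00 Y0.00 E0.5055

At z = 0.9 mm: the cube is present — its section is the full 15×6.5 rectangle; the cylinder at (0, 14.5) does not reach this height (z outside [3.5, 9.5]); the cube at (13.5, 14.5) is not intersected at this z (z outside [9, 14.5]); Combining (union): only the 15×6.5 cube is present, so the union is just that shape — 1 connected region. The outline is a single polygon with 4 vertices. Extrusion per mm of travel: 0.25 × 0.3 / (π × 1.425²) = 0.011757. Accumulating E over each segment gives final E = 0.5055.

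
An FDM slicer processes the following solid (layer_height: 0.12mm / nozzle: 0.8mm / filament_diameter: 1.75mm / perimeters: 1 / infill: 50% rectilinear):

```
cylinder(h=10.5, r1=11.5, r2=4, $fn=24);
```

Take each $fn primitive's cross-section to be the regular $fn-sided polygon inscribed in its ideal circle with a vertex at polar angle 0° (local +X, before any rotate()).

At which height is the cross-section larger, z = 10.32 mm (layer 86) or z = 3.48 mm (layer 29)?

layer 29 (z = 3.48 mm)

Layer 86 (z = 10.32): the cone: at t=0.983 of its height the radius interpolates to r₁+(r₂−r₁)t = 4.129, giving a regular 24-gon of that circumradius (area = (24/2)·4.129²·sin(360°/24) = 52.94 mm²). So its area = 52.94 mm². Layer 29 (z = 3.48): the cone: at t=0.331 of its height the radius interpolates to r₁+(r₂−r₁)t = 9.014, giving a regular 24-gon of that circumradius (area = (24/2)·9.014²·sin(360°/24) = 252.37 mm²). So its area = 252.37 mm². Layer 29 is larger (252.37 vs 52.94 mm²).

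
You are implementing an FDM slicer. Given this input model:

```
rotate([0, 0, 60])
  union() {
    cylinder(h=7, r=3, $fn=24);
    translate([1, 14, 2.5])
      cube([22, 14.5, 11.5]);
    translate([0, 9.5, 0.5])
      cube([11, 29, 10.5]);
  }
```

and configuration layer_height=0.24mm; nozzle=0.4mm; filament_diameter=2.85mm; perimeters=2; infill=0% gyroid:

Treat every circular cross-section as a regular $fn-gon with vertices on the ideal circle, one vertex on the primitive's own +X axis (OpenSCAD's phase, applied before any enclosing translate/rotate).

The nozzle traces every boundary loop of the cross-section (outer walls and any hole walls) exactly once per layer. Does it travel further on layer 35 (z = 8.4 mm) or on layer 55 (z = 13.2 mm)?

layer 35 (z = 8.4 mm)

Layer 35 (z = 8.4): the cylinder is absent (z outside [0, 7]); the 22×14.5 cube at (1, 14) contributes its full rectangle (perimeter 73.00 mm); the cube at (0, 9.5) is present — its section is the full 11×29 rectangle (perimeter 80.00 mm); Merging all regions: the regions partially overlap (shared area 145.00 mm²), so the edge portions inside another operand are dropped and the merged outline is re-measured after clipping — boundary = 104.00 mm; (whole slice rotated 60° about Z — lengths, areas and connectivity unchanged). So its perimeter = 104.00 mm. Layer 55 (z = 13.2): the cylinder is not intersected at this z (z outside [0, 7]); the cube at (1, 14) is present — its section is the full 22×14.5 rectangle (perimeter 73.00 mm); the cube at (0, 9.5) does not reach this height (z outside [0.5, 11]); Merging all regions: only the 22×14.5 cube at (1, 14) is present, so the union is just that shape — boundary = 73.00 mm; (whole slice rotated 60° about Z — lengths, areas and connectivity unchanged). So its perimeter = 73.00 mm. Layer 35 is larger (104.00 vs 73.00 mm).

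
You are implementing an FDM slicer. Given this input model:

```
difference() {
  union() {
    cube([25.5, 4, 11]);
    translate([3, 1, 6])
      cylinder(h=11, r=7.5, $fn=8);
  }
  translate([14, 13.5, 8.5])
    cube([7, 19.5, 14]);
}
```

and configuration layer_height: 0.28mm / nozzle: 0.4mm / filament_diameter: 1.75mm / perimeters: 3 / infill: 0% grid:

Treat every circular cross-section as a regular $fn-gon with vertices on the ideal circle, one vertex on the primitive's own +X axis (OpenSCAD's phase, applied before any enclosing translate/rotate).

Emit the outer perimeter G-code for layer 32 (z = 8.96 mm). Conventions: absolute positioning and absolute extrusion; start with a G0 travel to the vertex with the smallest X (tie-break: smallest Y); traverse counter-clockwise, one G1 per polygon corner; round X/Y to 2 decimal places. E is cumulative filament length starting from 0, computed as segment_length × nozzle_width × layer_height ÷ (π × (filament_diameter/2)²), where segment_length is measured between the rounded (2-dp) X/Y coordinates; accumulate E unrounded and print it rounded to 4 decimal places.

G0 X-4.50 Y1.00 Z8.96
G1 X-2.30 Y-4.30 E0.2672
G1 X3.00 Y-6.50 E0.5344
G1 X8.30 Y-4.30 E0.8016
G1 X10.09 Y0.00 E1.0185
G1 X25.50 Y0.00 E1.7361
G1 X25.50 Y4.00 E1.9223
G1 X9.26 Y4.00 E2.6785
G1 X8.30 Y6.30 E2.7946
G1 X3.00 Y8.50 E3.0618
G1 X-2.30 Y6.30 E3.3290
G1 X-4.50 Y1.00 E3.5962

At z = 8.96 mm: the 25.5×4 cube contributes its full rectangle; the cylinder at (3, 1): section is a regular 8-gon, circumradius r=7.5; Taking the union: the regions partially overlap (shared area 39.93 mm²), so overlapping operands fuse into one piece — 1 connected region; the cube at (14, 13.5) (footprint 7×19.5) is included at this height; After the difference (first − rest): starting from that combined region, the 7×19.5 cube at (14, 13.5) misses the remaining region (no effect) — 1 connected region. The outline is a single polygon with 11 vertices. Extrusion per mm of travel: 0.4 × 0.28 / (π × 0.875²) = 0.046564. Accumulating E over each segment gives final E = 3.5962.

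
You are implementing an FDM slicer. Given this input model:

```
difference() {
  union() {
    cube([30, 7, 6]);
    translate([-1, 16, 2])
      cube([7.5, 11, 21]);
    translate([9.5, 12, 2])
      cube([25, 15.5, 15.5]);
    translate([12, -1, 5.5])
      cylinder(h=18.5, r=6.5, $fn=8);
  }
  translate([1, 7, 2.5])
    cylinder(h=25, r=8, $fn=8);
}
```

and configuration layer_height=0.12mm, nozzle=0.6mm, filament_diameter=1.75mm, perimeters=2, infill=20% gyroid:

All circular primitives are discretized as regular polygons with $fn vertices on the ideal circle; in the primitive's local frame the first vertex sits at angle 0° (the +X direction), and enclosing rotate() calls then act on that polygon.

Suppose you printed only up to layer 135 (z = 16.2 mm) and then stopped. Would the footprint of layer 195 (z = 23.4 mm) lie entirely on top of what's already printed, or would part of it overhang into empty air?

Compare the two slices. At z = 16.2: the cube does not reach this height (z outside [0, 6]); the 7.5×11 cube at (-1, 16) contributes its full rectangle (area 82.50 mm²); the cube at (9.5, 12) (footprint 25×15.5) is included at this height (area 387.50 mm²); the r=6.5 cylinder at (12, -1) gives a regular 8-gon of circumradius 6.5 (constant along its height) (area = (8/2)·6.500²·sin(360°/8) = 119.50 mm²); Combining (union): the 3 present regions are separate (no shared area or edge), so areas and boundary lengths simply add and each stays a separate island — area = 589.50 mm²; the r=8 cylinder at (1, 7) contributes a regular 8-gon of circumradius 8 (area = (8/2)·8.000²·sin(360°/8) = 181.02 mm²); After the difference (first − rest): starting from that combined region (589.50 mm²), the r=8 cylinder at (1, 7) partially overlaps it — only the 0.44 mm² overlap (of its 181.02 mm²) is removed, clipping the outline — area = 589.06 mm². At z = 23.4: the cube does not reach this height (z outside [0, 6]); the cube at (-1, 16) is not intersected at this z (z outside [2, 23]); the cube at (9.5, 12) is not intersected at this z (z outside [2, 17.5]); the r=6.5 cylinder at (12, -1) gives a regular 8-gon of circumradius 6.5 (constant along its height) (area = (8/2)·6.500²·sin(360°/8) = 119.50 mm²); Merging all regions: only the r=6.5 cylinder at (12, -1) is present, so the union is just that shape — area = 119.50 mm²; the r=8 cylinder at (1, 7) contributes a regular 8-gon of circumradius 8 (area = (8/2)·8.000²·sin(360°/8) = 181.02 mm²); Taking the first minus the rest: starting from the result so far (119.50 mm²), the r=8 cylinder at (1, 7) partially overlaps it — only the 0.44 mm² overlap (of its 181.02 mm²) is removed, clipping the outline — area = 119.06 mm². Checking containment: the cross-section at z = 23.4 is a subset of the cross-section at z = 16.2.

entirely on top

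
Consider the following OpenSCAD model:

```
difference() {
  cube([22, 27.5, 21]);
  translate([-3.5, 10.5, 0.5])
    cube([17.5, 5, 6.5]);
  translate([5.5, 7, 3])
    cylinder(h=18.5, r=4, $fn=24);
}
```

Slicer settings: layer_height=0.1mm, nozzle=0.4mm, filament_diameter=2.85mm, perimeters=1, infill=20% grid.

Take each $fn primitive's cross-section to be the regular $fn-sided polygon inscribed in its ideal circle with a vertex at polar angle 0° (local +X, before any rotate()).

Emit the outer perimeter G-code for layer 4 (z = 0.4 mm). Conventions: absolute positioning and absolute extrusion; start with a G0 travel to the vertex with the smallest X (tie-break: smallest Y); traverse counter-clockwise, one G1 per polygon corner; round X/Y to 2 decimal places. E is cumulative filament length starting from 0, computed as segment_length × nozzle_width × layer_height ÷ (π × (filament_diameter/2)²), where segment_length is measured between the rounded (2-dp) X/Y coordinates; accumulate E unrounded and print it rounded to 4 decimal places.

At z = 0.4 mm: the cube is present — its section is the full 22×27.5 rectangle; the cube at (-3.5, 10.5) is not intersected at this z (z outside [0.5, 7]); the cylinder at (5.5, 7) does not reach this height (z outside [3, 21.5]); After the difference (first − rest): none of the subtracted shapes is present at this height, so the 22×27.5 cube is unchanged — 1 connected region. The outline is a single polygon with 4 vertices. Extrusion per mm of travel: 0.4 × 0.1 / (π × 1.425²) = 0.006270. Accumulating E over each segment gives final E = 0.6207.

G0 X0.00 Y0.00 Z0.40
G1 X22.00 Y0.00 E0.1379
G1 X22.00 Y27.50 E0.3104
G1 X0.00 Y27.50 E0.4483
G1 X0.00 Y0.00 E0.6207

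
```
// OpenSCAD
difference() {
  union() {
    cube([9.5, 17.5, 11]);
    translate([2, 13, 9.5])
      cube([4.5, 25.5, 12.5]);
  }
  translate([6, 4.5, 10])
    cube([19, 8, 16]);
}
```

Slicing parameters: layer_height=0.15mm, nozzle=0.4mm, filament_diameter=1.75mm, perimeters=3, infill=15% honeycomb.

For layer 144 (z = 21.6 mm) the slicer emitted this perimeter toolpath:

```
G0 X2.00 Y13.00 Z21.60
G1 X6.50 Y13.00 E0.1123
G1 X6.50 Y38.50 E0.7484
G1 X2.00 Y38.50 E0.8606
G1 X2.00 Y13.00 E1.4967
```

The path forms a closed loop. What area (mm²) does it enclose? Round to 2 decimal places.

Apply the shoelace formula to the sequence of (X, Y) vertices; enclosed area = 114.75 mm².

114.75 mm²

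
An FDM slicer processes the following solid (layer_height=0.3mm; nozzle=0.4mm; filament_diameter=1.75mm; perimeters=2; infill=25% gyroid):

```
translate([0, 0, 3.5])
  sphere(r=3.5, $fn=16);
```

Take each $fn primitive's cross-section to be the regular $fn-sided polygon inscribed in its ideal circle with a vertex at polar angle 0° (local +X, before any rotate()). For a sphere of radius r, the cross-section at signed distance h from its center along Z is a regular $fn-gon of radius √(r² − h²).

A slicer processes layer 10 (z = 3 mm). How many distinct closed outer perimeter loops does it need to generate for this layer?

1

At z = 3 mm: the r=3.5 sphere slices to a regular 16-gon of circumradius 3.464 (√(r²−h²) with h=0.5 from center). The result has 1 disconnected region.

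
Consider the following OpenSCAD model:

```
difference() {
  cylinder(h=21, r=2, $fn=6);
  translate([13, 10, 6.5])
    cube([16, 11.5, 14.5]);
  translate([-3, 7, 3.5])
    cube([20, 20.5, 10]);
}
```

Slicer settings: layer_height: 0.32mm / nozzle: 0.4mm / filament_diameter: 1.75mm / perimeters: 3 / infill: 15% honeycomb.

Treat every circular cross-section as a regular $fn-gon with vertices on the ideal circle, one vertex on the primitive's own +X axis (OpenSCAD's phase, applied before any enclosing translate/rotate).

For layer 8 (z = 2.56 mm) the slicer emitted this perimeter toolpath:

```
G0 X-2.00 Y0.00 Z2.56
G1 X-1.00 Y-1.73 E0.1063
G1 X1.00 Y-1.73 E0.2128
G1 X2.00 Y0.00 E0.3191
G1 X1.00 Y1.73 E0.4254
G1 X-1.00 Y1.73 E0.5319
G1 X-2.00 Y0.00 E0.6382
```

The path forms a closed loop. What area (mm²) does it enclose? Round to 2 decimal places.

Apply the shoelace formula to the sequence of (X, Y) vertices; enclosed area = 10.38 mm².

10.38 mm²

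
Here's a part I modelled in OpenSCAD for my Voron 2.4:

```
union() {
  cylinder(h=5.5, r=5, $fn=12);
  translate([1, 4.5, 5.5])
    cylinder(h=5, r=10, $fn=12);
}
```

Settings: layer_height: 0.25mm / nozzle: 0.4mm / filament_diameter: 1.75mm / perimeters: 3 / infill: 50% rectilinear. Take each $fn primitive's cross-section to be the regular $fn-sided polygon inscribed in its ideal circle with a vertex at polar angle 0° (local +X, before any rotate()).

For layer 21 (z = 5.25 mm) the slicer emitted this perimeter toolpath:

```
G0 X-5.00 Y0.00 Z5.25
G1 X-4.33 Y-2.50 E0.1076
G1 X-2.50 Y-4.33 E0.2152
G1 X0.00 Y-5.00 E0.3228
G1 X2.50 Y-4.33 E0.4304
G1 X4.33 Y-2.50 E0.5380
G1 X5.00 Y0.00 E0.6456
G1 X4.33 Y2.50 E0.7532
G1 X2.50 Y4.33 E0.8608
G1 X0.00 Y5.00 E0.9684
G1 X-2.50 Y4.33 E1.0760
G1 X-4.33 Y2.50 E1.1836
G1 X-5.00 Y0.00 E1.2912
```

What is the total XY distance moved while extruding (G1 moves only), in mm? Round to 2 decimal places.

Sum the Euclidean lengths of each G1 segment: total = 31.06 mm.

31.06 mm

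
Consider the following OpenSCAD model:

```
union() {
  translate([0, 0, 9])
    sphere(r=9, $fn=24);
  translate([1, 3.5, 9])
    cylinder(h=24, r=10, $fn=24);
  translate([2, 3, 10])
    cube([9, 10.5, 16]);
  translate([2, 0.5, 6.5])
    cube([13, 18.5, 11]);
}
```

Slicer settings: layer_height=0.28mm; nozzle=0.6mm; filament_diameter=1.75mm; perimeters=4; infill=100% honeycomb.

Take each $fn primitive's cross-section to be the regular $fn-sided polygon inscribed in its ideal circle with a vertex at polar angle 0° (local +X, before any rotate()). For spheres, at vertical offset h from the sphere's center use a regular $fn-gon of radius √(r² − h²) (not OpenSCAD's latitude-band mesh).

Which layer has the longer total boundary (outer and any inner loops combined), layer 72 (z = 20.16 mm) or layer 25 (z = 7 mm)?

Layer 72 (z = 20.16): the sphere is not intersected at this z (|z−center|=11.160 > r=9); the r=10 cylinder at (1, 3.5) contributes a regular 24-gon of circumradius 10 (perimeter = 2·24·10.000·sin(180°/24) = 62.65 mm); the 9×10.5 cube at (2, 3) contributes its full rectangle (perimeter 39.00 mm); the cube at (2, 0.5) is absent (z outside [6.5, 17.5]); Taking the union: the regions partially overlap (shared area 72.20 mm²), so the edge portions inside another operand are dropped and the merged outline is re-measured after clipping — boundary = 67.19 mm. So its perimeter = 67.19 mm. Layer 25 (z = 7): the r=9 sphere contributes a regular 24-gon of circumradius √(9²−2²) = 8.775 (perimeter = 2·24·8.775·sin(180°/24) = 54.98 mm); the cylinder at (1, 3.5) does not reach this height (z outside [9, 33]); the cube at (2, 3) is absent (z outside [10, 26]); the cube at (2, 0.5) (footprint 13×18.5) is included at this height (perimeter 63.00 mm); Combining (union): the regions partially overlap (shared area 39.13 mm²), so the edge portions inside another operand are dropped and the merged outline is re-measured after clipping — boundary = 92.03 mm. So its perimeter = 92.03 mm. Layer 25 is larger (92.03 vs 67.19 mm).

layer 25 (z = 7 mm)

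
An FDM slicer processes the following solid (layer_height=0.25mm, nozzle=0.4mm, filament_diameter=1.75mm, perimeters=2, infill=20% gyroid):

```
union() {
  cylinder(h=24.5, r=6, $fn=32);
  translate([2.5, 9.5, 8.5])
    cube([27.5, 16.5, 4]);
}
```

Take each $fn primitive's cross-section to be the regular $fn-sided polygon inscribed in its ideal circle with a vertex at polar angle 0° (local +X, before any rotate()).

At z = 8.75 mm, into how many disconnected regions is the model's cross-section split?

At z = 8.75 mm: the r=6 cylinder gives a regular 32-gon of circumradius 6 (constant along its height); the cube at (2.5, 9.5) is present — its section is the full 27.5×16.5 rectangle; Combining (union): the 2 present regions are separate (no shared area or edge), so areas and boundary lengths simply add and each stays a separate island — 2 connected regions. The result has 2 disconnected regions.

2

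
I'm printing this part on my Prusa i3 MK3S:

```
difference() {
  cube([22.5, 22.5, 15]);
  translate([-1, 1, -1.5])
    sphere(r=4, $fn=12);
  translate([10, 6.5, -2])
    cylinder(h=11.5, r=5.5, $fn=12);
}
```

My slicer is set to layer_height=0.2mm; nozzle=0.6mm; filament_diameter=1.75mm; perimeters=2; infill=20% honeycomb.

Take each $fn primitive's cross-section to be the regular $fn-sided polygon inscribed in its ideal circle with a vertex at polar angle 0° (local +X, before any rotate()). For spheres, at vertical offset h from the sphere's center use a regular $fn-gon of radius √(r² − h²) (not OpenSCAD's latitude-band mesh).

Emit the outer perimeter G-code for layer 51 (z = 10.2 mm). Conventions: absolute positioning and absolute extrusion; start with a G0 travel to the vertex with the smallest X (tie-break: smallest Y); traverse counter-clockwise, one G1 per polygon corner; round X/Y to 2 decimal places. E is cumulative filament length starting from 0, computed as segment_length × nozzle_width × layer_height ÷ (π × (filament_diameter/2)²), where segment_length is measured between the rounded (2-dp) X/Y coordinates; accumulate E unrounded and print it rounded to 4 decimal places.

At z = 10.2 mm: the cube (footprint 22.5×22.5) is included at this height; the sphere at (-1, 1) does not reach this height (|z−center|=11.700 > r=4); the cylinder at (10, 6.5) does not reach this height (z outside [-2, 9.5]); Subtracting the remaining from the first: none of the subtracted shapes is present at this height, so the 22.5×22.5 cube is unchanged — 1 connected region. The outline is a single polygon with 4 vertices. Extrusion per mm of travel: 0.6 × 0.2 / (π × 0.875²) = 0.049890. Accumulating E over each segment gives final E = 4.4901.

G0 X0.00 Y0.00 Z10.20
G1 X22.50 Y0.00 E1.1225
G1 X22.50 Y22.50 E2.2451
G1 X0.00 Y22.50 E3.3676
G1 X0.00 Y0.00 E4.4901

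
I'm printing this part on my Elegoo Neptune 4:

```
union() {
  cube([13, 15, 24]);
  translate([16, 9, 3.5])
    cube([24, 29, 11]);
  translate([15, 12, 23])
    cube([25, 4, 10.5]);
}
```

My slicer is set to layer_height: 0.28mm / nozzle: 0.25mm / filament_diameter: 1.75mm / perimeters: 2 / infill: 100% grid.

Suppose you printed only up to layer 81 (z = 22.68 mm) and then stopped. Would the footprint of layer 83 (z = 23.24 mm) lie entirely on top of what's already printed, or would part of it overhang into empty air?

Compare the two slices. At z = 22.68: the cube is present — its section is the full 13×15 rectangle (area 195.00 mm²); the cube at (16, 9) is absent (z outside [3.5, 14.5]); the cube at (15, 12) does not reach this height (z outside [23, 33.5]); Taking the union: only the 13×15 cube is present, so the union is just that shape — area = 195.00 mm². At z = 23.24: the cube is present — its section is the full 13×15 rectangle (area 195.00 mm²); the cube at (16, 9) is absent (z outside [3.5, 14.5]); the 25×4 cube at (15, 12) contributes its full rectangle (area 100.00 mm²); Merging all regions: the 2 present regions are separate (no shared area or edge), so areas and boundary lengths simply add and each stays a separate island — area = 295.00 mm². Checking containment: at z = 23.24 the cross-section extends beyond the z = 22.68 cross-section by about 100.00 mm².

part overhangs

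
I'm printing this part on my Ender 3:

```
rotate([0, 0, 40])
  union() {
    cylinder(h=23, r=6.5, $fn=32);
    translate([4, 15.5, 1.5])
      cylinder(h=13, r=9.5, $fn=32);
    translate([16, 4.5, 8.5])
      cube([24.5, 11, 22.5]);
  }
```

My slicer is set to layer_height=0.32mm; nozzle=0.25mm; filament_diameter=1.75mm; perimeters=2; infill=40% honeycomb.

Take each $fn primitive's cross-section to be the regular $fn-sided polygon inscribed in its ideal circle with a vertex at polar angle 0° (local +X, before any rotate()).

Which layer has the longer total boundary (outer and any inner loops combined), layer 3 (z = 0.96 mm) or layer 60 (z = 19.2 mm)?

layer 60 (z = 19.2 mm)

Layer 3 (z = 0.96): the r=6.5 cylinder gives a regular 32-gon of circumradius 6.5 (constant along its height) (perimeter = 2·32·6.500·sin(180°/32) = 40.78 mm); the cylinder at (4, 15.5) is not intersected at this z (z outside [1.5, 14.5]); the cube at (16, 4.5) is absent (z outside [8.5, 31]); Taking the union: only the r=6.5 cylinder is present, so the union is just that shape — boundary = 40.78 mm; (whole slice rotated 40° about Z — lengths, areas and connectivity unchanged). So its perimeter = 40.78 mm. Layer 60 (z = 19.2): the cylinder: section is a regular 32-gon, circumradius r=6.5 (perimeter = 2·32·6.500·sin(180°/32) = 40.78 mm); the cylinder at (4, 15.5) is not intersected at this z (z outside [1.5, 14.5]); the cube at (16, 4.5) is present — its section is the full 24.5×11 rectangle (perimeter 71.00 mm); Taking the union: the 2 present regions are separate (no shared area or edge), so areas and boundary lengths simply add and each stays a separate island — boundary = 111.78 mm; (whole slice rotated 40° about Z — lengths, areas and connectivity unchanged). So its perimeter = 111.78 mm. Layer 60 is larger (111.78 vs 40.78 mm).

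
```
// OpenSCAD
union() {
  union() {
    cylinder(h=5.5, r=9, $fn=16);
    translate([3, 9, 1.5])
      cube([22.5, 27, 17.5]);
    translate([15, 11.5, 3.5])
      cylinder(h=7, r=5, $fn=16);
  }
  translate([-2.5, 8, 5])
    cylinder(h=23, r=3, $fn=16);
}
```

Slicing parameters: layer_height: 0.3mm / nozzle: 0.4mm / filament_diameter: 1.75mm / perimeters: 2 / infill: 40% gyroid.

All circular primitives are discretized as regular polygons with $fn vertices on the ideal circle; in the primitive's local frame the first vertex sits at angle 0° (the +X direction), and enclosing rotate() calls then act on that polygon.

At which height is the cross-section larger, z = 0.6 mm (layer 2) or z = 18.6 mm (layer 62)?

layer 62 (z = 18.6 mm)

Layer 2 (z = 0.6): the cylinder: section is a regular 16-gon, circumradius r=9 (area = (16/2)·9.000²·sin(360°/16) = 247.98 mm²); the cube at (3, 9) is absent (z outside [1.5, 19]); the cylinder at (15, 11.5) does not reach this height (z outside [3.5, 10.5]); Combining (union): only the r=9 cylinder is present, so the union is just that shape — area = 247.98 mm²; the cylinder at (-2.5, 8) is not intersected at this z (z outside [5, 28]); Merging all regions: only the result so far is present, so the union is just that shape — area = 247.98 mm². So its area = 247.98 mm². Layer 62 (z = 18.6): the cylinder is absent (z outside [0, 5.5]); the cube at (3, 9) (footprint 22.5×27) is included at this height (area 607.50 mm²); the cylinder at (15, 11.5) is absent (z outside [3.5, 10.5]); Merging all regions: only the 22.5×27 cube at (3, 9) is present, so the union is just that shape — area = 607.50 mm²; the cylinder at (-2.5, 8): section is a regular 16-gon, circumradius r=3 (area = (16/2)·3.000²·sin(360°/16) = 27.55 mm²); Combining (union): the 2 present regions are separate (no shared area or edge), so areas and boundary lengths simply add and each stays a separate island — area = 635.05 mm². So its area = 635.05 mm². Layer 62 is larger (635.05 vs 247.98 mm²).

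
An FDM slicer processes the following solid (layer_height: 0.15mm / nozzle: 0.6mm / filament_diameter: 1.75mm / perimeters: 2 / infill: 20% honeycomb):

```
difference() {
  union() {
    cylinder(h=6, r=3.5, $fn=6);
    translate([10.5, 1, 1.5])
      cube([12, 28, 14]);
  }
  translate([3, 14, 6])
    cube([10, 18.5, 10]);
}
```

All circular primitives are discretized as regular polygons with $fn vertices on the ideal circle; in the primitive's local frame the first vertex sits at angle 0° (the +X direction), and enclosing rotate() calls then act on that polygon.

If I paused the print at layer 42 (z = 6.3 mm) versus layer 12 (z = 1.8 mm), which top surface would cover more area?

Layer 42 (z = 6.3): the cylinder is not intersected at this z (z outside [0, 6]); the 12×28 cube at (10.5, 1) contributes its full rectangle (area 336.00 mm²); Taking the union: only the 12×28 cube at (10.5, 1) is present, so the union is just that shape — area = 336.00 mm²; the 10×18.5 cube at (3, 14) contributes its full rectangle (area 185.00 mm²); Subtracting the remaining from the first: starting from the result so far (336.00 mm²), the 10×18.5 cube at (3, 14) partially overlaps it — only the 37.50 mm² overlap (of its 185.00 mm²) is removed, clipping the outline — area = 298.50 mm². So its area = 298.50 mm². Layer 12 (z = 1.8): the r=3.5 cylinder gives a regular 6-gon of circumradius 3.5 (constant along its height) (area = (6/2)·3.500²·sin(360°/6) = 31.83 mm²); the cube at (10.5, 1) (footprint 12×28) is included at this height (area 336.00 mm²); Combining (union): the 2 present regions are separate (no shared area or edge), so areas and boundary lengths simply add and each stays a separate island — area = 367.83 mm²; the cube at (3, 14) does not reach this height (z outside [6, 16]); Taking the first minus the rest: none of the subtracted shapes is present at this height, so that combined region is unchanged — area = 367.83 mm². So its area = 367.83 mm². Layer 12 is larger (367.83 vs 298.50 mm²).

layer 12 (z = 1.8 mm)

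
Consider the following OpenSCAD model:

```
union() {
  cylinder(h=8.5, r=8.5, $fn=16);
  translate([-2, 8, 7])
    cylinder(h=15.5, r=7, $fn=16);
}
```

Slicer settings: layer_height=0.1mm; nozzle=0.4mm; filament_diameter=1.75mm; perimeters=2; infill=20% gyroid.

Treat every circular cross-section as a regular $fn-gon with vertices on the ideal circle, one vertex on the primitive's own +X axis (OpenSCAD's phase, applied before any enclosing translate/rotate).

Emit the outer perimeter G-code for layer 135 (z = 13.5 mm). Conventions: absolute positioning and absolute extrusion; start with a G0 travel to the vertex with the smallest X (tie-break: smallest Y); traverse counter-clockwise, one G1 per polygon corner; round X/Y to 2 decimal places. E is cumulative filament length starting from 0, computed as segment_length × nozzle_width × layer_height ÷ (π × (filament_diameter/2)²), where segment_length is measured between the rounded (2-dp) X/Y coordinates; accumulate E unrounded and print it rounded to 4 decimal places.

At z = 13.5 mm: the cylinder is absent (z outside [0, 8.5]); the r=7 cylinder at (-2, 8) gives a regular 16-gon of circumradius 7 (constant along its height); Taking the union: only the r=7 cylinder at (-2, 8) is present, so the union is just that shape — 1 connected region. The outline is a single polygon with 16 vertices. Extrusion per mm of travel: 0.4 × 0.1 / (π × 0.875²) = 0.016630. Accumulating E over each segment gives final E = 0.7269.

G0 X-9.00 Y8.00 Z13.50
G1 X-8.47 Y5.32 E0.0454
G1 X-6.95 Y3.05 E0.0909
G1 X-4.68 Y1.53 E0.1363
G1 X-2.00 Y1.00 E0.1817
G1 X0.68 Y1.53 E0.2272
G1 X2.95 Y3.05 E0.2726
G1 X4.47 Y5.32 E0.3180
G1 X5.00 Y8.00 E0.3635
G1 X4.47 Y10.68 E0.4089
G1 X2.95 Y12.95 E0.4543
G1 X0.68 Y14.47 E0.4997
G1 X-2.00 Y15.00 E0.5452
G1 X-4.68 Y14.47 E0.5906
G1 X-6.95 Y12.95 E0.6360
G1 X-8.47 Y10.68 E0.6815
G1 X-9.00 Y8.00 E0.7269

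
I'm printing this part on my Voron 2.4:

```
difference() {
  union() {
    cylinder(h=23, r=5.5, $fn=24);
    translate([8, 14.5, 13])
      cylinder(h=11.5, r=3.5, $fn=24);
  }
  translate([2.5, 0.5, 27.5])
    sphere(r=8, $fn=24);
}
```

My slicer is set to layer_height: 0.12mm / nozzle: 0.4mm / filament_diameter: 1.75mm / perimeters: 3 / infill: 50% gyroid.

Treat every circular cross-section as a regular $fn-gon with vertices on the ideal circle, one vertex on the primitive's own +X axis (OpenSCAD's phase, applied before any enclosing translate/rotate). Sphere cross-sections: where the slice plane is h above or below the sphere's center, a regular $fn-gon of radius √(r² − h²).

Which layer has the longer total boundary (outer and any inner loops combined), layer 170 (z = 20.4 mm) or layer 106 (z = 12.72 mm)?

layer 170 (z = 20.4 mm)

Layer 170 (z = 20.4): the cylinder: section is a regular 24-gon, circumradius r=5.5 (perimeter = 2·24·5.500·sin(180°/24) = 34.46 mm); the cylinder at (8, 14.5): section is a regular 24-gon, circumradius r=3.5 (perimeter = 2·24·3.500·sin(180°/24) = 21.93 mm); Combining (union): the 2 present regions are separate (no shared area or edge), so areas and boundary lengths simply add and each stays a separate island — boundary = 56.39 mm; the r=8 sphere at (2.5, 0.5) slices to a regular 24-gon of circumradius 3.686 (√(r²−h²) with h=7.1 from center) (perimeter = 2·24·3.686·sin(180°/24) = 23.10 mm); Taking the first minus the rest: starting from the result so far, the r=8 sphere at (2.5, 0.5) partially overlaps it — only the 38.78 mm² overlap (of its 42.21 mm²) is removed, clipping the outline — boundary = 65.56 mm. So its perimeter = 65.56 mm. Layer 106 (z = 12.72): the cylinder: section is a regular 24-gon, circumradius r=5.5 (perimeter = 2·24·5.500·sin(180°/24) = 34.46 mm); the cylinder at (8, 14.5) does not reach this height (z outside [13, 24.5]); Combining (union): only the r=5.5 cylinder is present, so the union is just that shape — boundary = 34.46 mm; the sphere at (2.5, 0.5) is absent (|z−center|=14.780 > r=8); Taking the first minus the rest: none of the subtracted shapes is present at this height, so the result so far is unchanged — boundary = 34.46 mm. So its perimeter = 34.46 mm. Layer 170 is larger (65.56 vs 34.46 mm).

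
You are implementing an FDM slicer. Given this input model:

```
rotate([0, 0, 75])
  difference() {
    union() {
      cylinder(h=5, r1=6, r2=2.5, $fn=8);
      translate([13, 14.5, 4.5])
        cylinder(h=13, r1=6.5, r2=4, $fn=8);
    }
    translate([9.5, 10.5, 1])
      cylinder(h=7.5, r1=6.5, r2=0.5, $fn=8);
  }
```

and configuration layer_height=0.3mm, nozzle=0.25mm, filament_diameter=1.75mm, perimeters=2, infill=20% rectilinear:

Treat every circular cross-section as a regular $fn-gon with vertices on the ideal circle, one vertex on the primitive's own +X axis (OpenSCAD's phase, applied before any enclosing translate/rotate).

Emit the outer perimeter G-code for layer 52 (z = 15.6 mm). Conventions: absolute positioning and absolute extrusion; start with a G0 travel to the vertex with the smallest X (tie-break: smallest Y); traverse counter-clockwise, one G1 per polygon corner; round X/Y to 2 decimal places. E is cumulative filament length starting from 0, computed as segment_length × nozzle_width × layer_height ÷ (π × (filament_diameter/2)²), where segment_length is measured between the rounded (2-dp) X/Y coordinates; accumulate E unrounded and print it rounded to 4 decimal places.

G0 X-14.86 Y17.44 Z15.60
G1 X-14.42 Y14.13 E0.1041
G1 X-11.77 Y12.09 E0.2084
G1 X-8.46 Y12.53 E0.3125
G1 X-6.42 Y15.18 E0.4168
G1 X-6.86 Y18.49 E0.5209
G1 X-9.51 Y20.53 E0.6252
G1 X-12.82 Y20.09 E0.7293
G1 X-14.86 Y17.44 E0.8336

At z = 15.6 mm: the cone is not intersected at this z (z outside [0, 5]); the cone at (13, 14.5) (r1=6.5→r2=4) has section circumradius 4.365 here — a regular 8-gon; Taking the union: only the cone at (13, 14.5) is present, so the union is just that shape — 1 connected region; the cone at (9.5, 10.5) does not reach this height (z outside [1, 8.5]); Taking the first minus the rest: none of the subtracted shapes is present at this height, so the result so far is unchanged — 1 connected region; (whole slice rotated 75° about Z — lengths, areas and connectivity unchanged). The outline is a single polygon with 8 vertices. Extrusion per mm of travel: 0.25 × 0.3 / (π × 0.875²) = 0.031181. Accumulating E over each segment gives final E = 0.8336.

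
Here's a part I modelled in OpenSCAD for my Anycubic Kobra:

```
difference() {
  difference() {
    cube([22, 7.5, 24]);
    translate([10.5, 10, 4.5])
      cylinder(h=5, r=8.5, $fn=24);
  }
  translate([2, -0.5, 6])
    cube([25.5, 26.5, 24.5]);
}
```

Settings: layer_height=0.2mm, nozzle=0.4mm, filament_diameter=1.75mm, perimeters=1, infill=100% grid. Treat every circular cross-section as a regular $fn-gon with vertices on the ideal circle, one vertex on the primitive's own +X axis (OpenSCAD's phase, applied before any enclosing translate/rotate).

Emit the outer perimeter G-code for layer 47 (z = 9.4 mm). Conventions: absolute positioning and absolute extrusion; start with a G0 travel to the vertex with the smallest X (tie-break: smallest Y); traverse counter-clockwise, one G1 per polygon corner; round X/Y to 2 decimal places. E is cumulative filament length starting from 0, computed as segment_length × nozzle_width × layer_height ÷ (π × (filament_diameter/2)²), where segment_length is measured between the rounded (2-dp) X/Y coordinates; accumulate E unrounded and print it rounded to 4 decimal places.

At z = 9.4 mm: the 22×7.5 cube contributes its full rectangle; the r=8.5 cylinder at (10.5, 10) gives a regular 24-gon of circumradius 8.5 (constant along its height); Taking the first minus the rest: starting from the 22×7.5 cube, the r=8.5 cylinder at (10.5, 10) partially overlaps it — only the 70.55 mm² overlap (of its 224.40 mm²) is removed, clipping the outline — 1 connected region; the cube at (2, -0.5) is present — its section is the full 25.5×26.5 rectangle; After the difference (first − rest): starting from the result so far, the 25.5×26.5 cube at (2, -0.5) partially overlaps it — only the 79.45 mm² overlap (of its 675.75 mm²) is removed, clipping the outline — 1 connected region. The outline is a single polygon with 4 vertices. Extrusion per mm of travel: 0.4 × 0.2 / (π × 0.875²) = 0.033260. Accumulating E over each segment gives final E = 0.6319.

G0 X0.00 Y0.00 Z9.40
G1 X2.00 Y0.00 E0.0665
G1 X2.00 Y7.50 E0.3160
G1 X0.00 Y7.50 E0.3825
G1 X0.00 Y0.00 E0.6319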